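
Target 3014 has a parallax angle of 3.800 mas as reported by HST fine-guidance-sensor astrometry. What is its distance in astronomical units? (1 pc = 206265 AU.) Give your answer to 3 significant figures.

5.43 × 10^7 AU

p = 3.800 mas = 0.003800 arcsec.
d = 1/p = 1/0.003800 = 263.16 pc.
In AU: 263.16 × 206265 = 5.4281 × 10^7 AU.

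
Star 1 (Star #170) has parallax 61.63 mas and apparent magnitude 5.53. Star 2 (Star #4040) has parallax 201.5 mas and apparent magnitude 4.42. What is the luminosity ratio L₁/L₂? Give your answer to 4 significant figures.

L₁/L₂ = 3.846

d₁ = 1/p₁ = 1/0.06163″ = 16.226 pc; d₂ = 1/p₂ = 1/0.2015″ = 4.9628 pc.
M₁ = m₁ − 5 log₁₀ d₁ + 5 = 5.53 − 6.0511 + 5 = 4.4789.
M₂ = 4.42 − 3.4786 + 5 = 5.9414.
L₁/L₂ = 10^(0.4(M₂ − M₁)) = 10^(0.4 × 1.4625) = 10^0.58500 = 3.8459.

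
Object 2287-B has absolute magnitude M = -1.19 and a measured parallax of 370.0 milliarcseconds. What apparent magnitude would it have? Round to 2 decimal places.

d = 1/p = 1/0.3700″ = 2.7027 pc.
m − M = 5 log₁₀ d − 5 = 5 log₁₀(2.7027) − 5 = 2.1590 − 5 = -2.8410.
m = M + (m − M) = -1.19 + (-2.8410) = -4.03.

m = -4.03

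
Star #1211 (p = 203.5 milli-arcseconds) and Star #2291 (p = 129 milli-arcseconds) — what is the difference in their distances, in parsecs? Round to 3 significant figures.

2.84 pc

d_A = 1/0.2035″ = 4.914 pc; d_B = 1/0.1290″ = 7.7519 pc.
|d_B − d_A| = |7.7519 − 4.914| = 2.8379 pc.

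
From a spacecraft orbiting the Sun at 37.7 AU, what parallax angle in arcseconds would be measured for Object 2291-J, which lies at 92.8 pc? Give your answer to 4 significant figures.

p (arcsec) = B (AU) / d (pc).
p = 37.7 / 92.8 = 0.40625 arcsec.

0.4063 arcsec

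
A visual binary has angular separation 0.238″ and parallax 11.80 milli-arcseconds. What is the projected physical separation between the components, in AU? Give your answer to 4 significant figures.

d = 1/p = 1/0.01180″ = 84.746 pc.
At distance d (pc), an angle of θ arcsec spans θ·d AU: s = 0.238 × 84.746 = 20.17 AU.

20.17 AU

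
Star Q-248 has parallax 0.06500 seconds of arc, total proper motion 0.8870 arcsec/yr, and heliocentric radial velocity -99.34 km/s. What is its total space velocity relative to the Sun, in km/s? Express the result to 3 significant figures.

d = 1/p = 1/0.06500″ = 15.385 pc.
v_t = 4.740 μ d = 4.740 × 0.8870 × 15.385 = 64.684 km/s.
v = √(v_r² + v_t²) = √((-99.34)² + 64.684²) = √14052.5 = 118.54 km/s.

119 km/s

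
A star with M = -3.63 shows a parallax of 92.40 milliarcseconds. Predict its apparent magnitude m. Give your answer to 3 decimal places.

d = 1/p = 1/0.09240″ = 10.823 pc.
m − M = 5 log₁₀ d − 5 = 5 log₁₀(10.823) − 5 = 5.1717 − 5 = 0.1717.
m = M + (m − M) = -3.63 + 0.1717 = -3.458.

m = -3.458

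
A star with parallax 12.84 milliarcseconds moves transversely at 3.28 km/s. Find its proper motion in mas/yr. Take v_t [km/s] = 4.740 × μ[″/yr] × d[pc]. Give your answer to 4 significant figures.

8.885 mas/yr

d = 1/p = 1/0.01284″ = 77.882 pc.
μ = v_t / (4.74 d) = 3.28 / (4.74 × 77.882) = 3.28 / 369.16 = 0.008885 ″/yr = 8.885 mas/yr.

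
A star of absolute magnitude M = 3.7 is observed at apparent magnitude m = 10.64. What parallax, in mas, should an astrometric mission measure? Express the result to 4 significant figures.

4.093 mas

m − M = 10.64 − 3.7 = 6.94.
d = 10^((m−M)/5 + 1) = 10^2.388 = 244.34 pc.
p = 1/d = 1/244.34 = 0.0040927 arcsec = 4.0927 mas.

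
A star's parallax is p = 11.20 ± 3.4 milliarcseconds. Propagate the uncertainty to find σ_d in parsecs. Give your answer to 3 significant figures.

27.1 pc

d = 1/p, so σ_d = σ_p / p².
σ_d = 0.00340 / (0.01120)² = 0.00340 / 0.00012544 = 27.105 pc.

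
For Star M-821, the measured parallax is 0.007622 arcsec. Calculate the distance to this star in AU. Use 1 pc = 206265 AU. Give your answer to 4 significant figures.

d = 1/p = 1/0.007622 = 131.2 pc.
In AU: 131.2 × 206265 = 2.7062 × 10^7 AU.

2.706 × 10^7 AU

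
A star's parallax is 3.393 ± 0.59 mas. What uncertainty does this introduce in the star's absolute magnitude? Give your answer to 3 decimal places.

σ_M = 0.378 mag

M = m − 5 log₁₀ d + 5 = m + 5 log₁₀ p + 5, so ∂M/∂p = 5/(p ln 10).
σ_M = (5/ln 10) · (σ_p/p) = 2.1715 × 0.59/3.393 = 2.1715 × 0.17389 = 0.3776.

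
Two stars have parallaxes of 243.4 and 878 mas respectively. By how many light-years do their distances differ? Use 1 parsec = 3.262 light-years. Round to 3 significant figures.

9.69 ly

d_A = 1/0.2434″ = 4.1085 pc; d_B = 1/0.8780″ = 1.139 pc.
|d_B − d_A| = |1.139 − 4.1085| = 2.9695 pc = 2.9695 × 3.262 ly = 9.6865 ly.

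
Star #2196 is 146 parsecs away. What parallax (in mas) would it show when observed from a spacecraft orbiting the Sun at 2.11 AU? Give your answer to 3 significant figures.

14.5 mas

p (arcsec) = B (AU) / d (pc).
p = 2.11 / 146 = 0.014452 arcsec = 14.452 mas.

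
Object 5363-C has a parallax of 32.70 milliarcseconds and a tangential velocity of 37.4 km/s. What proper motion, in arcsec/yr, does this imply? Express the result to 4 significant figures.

d = 1/p = 1/0.03270″ = 30.581 pc.
μ = v_t / (4.74 d) = 37.4 / (4.74 × 30.581) = 37.4 / 144.95 = 0.25802 ″/yr.

0.2580 arcsec/yr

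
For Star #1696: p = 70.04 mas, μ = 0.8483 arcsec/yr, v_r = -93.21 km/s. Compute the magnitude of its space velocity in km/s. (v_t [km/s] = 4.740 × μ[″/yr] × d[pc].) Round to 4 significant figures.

d = 1/p = 1/0.07004″ = 14.278 pc.
v_t = 4.740 μ d = 4.740 × 0.8483 × 14.278 = 57.411 km/s.
v = √(v_r² + v_t²) = √((-93.21)² + 57.411²) = √11984.1 = 109.47 km/s.

109.5 km/s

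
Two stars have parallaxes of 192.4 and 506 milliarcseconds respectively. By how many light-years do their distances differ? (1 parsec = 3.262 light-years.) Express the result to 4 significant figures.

d_A = 1/0.1924″ = 5.1975 pc; d_B = 1/0.5060″ = 1.9763 pc.
|d_B − d_A| = |1.9763 − 5.1975| = 3.2212 pc = 3.2212 × 3.262 ly = 10.508 ly.

10.51 ly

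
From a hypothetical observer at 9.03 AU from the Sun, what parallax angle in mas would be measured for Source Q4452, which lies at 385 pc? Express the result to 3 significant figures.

p (arcsec) = B (AU) / d (pc).
p = 9.03 / 385 = 0.023455 arcsec = 23.455 mas.

23.5 mas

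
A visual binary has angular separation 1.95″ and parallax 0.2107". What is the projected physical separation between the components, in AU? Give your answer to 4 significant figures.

9.255 AU

d = 1/p = 1/0.2107″ = 4.7461 pc.
At distance d (pc), an angle of θ arcsec spans θ·d AU: s = 1.95 × 4.7461 = 9.2549 AU.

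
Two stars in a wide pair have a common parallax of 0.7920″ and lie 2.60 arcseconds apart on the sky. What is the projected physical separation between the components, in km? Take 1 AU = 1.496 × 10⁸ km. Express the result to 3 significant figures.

4.91 × 10^8 km

d = 1/p = 1/0.7920″ = 1.2626 pc.
At distance d (pc), an angle of θ arcsec spans θ·d AU: s = 2.60 × 1.2626 = 3.2828 AU.
= 3.2828 × 1.496 × 10⁸ km = 4.9111 × 10^8 km.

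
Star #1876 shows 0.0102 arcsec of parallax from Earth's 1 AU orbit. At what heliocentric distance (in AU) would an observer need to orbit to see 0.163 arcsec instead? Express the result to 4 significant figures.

Parallax scales linearly with baseline: p ∝ B, so B = p_target / p_Earth × 1 AU.
B = 0.163 / 0.0102 = 15.98 AU.

15.98 AU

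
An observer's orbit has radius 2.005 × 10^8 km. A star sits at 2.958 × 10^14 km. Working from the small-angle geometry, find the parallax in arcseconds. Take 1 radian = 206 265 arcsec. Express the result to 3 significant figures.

θ ≈ B/d = (2.005 × 10^8) / (2.958 × 10^14) = 6.7782 × 10^-7 rad.
In arcseconds: 6.7782 × 10^-7 × 206265 = 0.13981″.

0.140 arcsec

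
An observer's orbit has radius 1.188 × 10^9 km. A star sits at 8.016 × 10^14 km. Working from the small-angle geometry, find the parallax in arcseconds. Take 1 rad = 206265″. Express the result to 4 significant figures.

θ ≈ B/d = (1.188 × 10^9) / (8.016 × 10^14) = 1.4820 × 10^-6 rad.
In arcseconds: 1.4820 × 10^-6 × 206265 = 0.30568″.

0.3057 arcsec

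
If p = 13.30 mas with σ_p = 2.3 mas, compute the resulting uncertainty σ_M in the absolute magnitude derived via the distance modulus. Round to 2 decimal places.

M = m − 5 log₁₀ d + 5 = m + 5 log₁₀ p + 5, so ∂M/∂p = 5/(p ln 10).
σ_M = (5/ln 10) · (σ_p/p) = 2.1715 × 2.3/13.30 = 2.1715 × 0.17293 = 0.37552.

σ_M = 0.38 mag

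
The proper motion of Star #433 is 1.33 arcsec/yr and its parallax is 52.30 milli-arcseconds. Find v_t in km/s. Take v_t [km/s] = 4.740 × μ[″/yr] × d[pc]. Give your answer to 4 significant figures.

120.5 km/s

d = 1/p = 1/0.05230″ = 19.12 pc.
v_t = 4.74 × μ × d = 4.74 × 1.33 × 19.12 = 120.54 km/s.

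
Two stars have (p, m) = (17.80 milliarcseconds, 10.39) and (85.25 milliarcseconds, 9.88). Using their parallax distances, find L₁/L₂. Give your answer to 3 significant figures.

L₁/L₂ = 14.3

d₁ = 1/p₁ = 1/0.01780″ = 56.18 pc; d₂ = 1/p₂ = 1/0.08525″ = 11.73 pc.
M₁ = m₁ − 5 log₁₀ d₁ + 5 = 10.39 − 8.7479 + 5 = 6.6421.
M₂ = 9.88 − 5.3465 + 5 = 9.5335.
L₁/L₂ = 10^(0.4(M₂ − M₁)) = 10^(0.4 × 2.8914) = 10^1.15656 = 14.34.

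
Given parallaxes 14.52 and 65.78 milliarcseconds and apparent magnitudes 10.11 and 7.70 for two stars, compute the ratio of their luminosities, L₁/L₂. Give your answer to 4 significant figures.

L₁/L₂ = 2.230

d₁ = 1/p₁ = 1/0.01452″ = 68.871 pc; d₂ = 1/p₂ = 1/0.06578″ = 15.202 pc.
M₁ = m₁ − 5 log₁₀ d₁ + 5 = 10.11 − 9.1902 + 5 = 5.9198.
M₂ = 7.70 − 5.9095 + 5 = 6.7905.
L₁/L₂ = 10^(0.4(M₂ − M₁)) = 10^(0.4 × 0.8707) = 10^0.34828 = 2.2299.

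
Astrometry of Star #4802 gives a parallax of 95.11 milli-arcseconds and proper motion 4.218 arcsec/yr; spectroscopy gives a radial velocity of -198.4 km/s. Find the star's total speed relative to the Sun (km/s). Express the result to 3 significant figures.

d = 1/p = 1/0.09511″ = 10.514 pc.
v_t = 4.740 μ d = 4.740 × 4.218 × 10.514 = 210.21 km/s.
v = √(v_r² + v_t²) = √((-198.4)² + 210.21²) = √83550.8 = 289.05 km/s.

289 km/s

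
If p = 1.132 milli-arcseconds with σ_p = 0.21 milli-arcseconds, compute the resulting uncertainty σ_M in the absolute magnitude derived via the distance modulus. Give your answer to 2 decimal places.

M = m − 5 log₁₀ d + 5 = m + 5 log₁₀ p + 5, so ∂M/∂p = 5/(p ln 10).
σ_M = (5/ln 10) · (σ_p/p) = 2.1715 × 0.21/1.132 = 2.1715 × 0.18551 = 0.40283.

σ_M = 0.40 mag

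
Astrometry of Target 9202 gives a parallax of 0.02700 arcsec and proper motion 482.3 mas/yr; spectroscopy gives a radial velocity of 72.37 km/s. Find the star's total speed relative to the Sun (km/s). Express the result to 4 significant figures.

111.4 km/s

d = 1/p = 1/0.02700″ = 37.037 pc.
μ = 482.3 mas/yr = 0.4823 ″/yr.
v_t = 4.740 μ d = 4.740 × 0.4823 × 37.037 = 84.67 km/s.
v = √(v_r² + v_t²) = √(72.37² + 84.67²) = √12406.4 = 111.38 km/s.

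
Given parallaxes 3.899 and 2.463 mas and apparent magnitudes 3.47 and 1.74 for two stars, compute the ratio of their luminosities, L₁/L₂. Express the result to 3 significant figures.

L₁/L₂ = 0.0811

d₁ = 1/p₁ = 1/0.003899″ = 256.48 pc; d₂ = 1/p₂ = 1/0.002463″ = 406.01 pc.
M₁ = m₁ − 5 log₁₀ d₁ + 5 = 3.47 − 12.0453 + 5 = -3.5753.
M₂ = 1.74 − 13.0427 + 5 = -6.3027.
L₁/L₂ = 10^(0.4(M₂ − M₁)) = 10^(0.4 × (-2.7274)) = 10^(-1.09096) = 0.081104.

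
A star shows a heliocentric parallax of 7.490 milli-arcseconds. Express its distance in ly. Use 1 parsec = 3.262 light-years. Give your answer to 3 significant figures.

p = 7.490 milli-arcseconds = 0.007490 arcsec.
d = 1/p = 1/0.007490 = 133.51 pc.
In light-years: 133.51 × 3.262 = 435.51 ly.

436 ly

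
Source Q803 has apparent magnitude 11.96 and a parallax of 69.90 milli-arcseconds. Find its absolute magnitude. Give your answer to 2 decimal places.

d = 1/p = 1/0.06990″ = 14.306 pc.
m − M = 5 log₁₀(14.306) − 5 = 5.7776 − 5 = 0.7776.
M = m − (m − M) = 11.96 − 0.7776 = 11.18.

M = 11.18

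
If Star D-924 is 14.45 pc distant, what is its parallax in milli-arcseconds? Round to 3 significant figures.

p = 1/d = 1/14.45 = 0.069204 arcsec.
= 0.069204 × 1000 = 69.204 mas.

69.2 mas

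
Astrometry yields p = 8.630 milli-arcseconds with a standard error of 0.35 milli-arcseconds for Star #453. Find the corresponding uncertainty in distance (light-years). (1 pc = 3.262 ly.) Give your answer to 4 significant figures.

d = 1/p, so σ_d = σ_p / p².
σ_d = 0.000350 / (0.008630)² = 0.000350 / 0.000074477 = 4.6994 pc = 4.6994 × 3.262 ly = 15.329 ly.

15.33 ly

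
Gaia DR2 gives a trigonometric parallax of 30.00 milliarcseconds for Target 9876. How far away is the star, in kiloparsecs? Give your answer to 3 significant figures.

p = 30.00 milliarcseconds = 0.03000 arcsec.
d = 1/p = 1/0.03000 = 33.333 pc.
= 0.033333 kpc.

0.0333 kpc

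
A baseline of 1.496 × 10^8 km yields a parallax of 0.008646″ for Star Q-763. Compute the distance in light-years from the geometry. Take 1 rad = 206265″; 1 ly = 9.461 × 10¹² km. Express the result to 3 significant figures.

377 ly

θ = 0.008646″ = 0.008646/206265 = 4.1917 × 10^-8 rad.
d = B/θ = (1.496 × 10^8) / (4.1917 × 10^-8) = 3.5690 × 10^15 km = (3.5690 × 10^15) / (9.461 × 10^12) ly = 377.23 ly.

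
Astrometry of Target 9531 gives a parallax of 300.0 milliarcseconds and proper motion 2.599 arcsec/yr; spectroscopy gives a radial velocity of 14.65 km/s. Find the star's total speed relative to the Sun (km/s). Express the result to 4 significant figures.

43.60 km/s

d = 1/p = 1/0.3000″ = 3.3333 pc.
v_t = 4.740 μ d = 4.740 × 2.599 × 3.3333 = 41.064 km/s.
v = √(v_r² + v_t²) = √(14.65² + 41.064²) = √1900.87 = 43.599 km/s.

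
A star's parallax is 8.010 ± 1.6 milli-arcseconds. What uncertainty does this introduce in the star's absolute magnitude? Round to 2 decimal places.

σ_M = 0.43 mag

M = m − 5 log₁₀ d + 5 = m + 5 log₁₀ p + 5, so ∂M/∂p = 5/(p ln 10).
σ_M = (5/ln 10) · (σ_p/p) = 2.1715 × 1.6/8.010 = 2.1715 × 0.19975 = 0.43376.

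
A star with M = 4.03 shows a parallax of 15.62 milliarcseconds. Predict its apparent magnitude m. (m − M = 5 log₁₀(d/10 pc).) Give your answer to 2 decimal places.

d = 1/p = 1/0.01562″ = 64.02 pc.
m − M = 5 log₁₀ d − 5 = 5 log₁₀(64.02) − 5 = 9.0316 − 5 = 4.0316.
m = M + (m − M) = 4.03 + 4.0316 = 8.06.

m = 8.06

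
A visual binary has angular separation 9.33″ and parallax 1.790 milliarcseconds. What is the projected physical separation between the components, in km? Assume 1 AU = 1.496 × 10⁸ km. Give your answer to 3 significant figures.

d = 1/p = 1/0.001790″ = 558.66 pc.
At distance d (pc), an angle of θ arcsec spans θ·d AU: s = 9.33 × 558.66 = 5212.3 AU.
= 5212.3 × 1.496 × 10⁸ km = 7.7976 × 10^11 km.

7.80 × 10^11 km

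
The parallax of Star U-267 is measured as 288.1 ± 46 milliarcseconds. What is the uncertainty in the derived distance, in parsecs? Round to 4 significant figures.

d = 1/p, so σ_d = σ_p / p².
σ_d = 0.0460 / (0.2881)² = 0.0460 / 0.083002 = 0.5542 pc.

0.5542 pc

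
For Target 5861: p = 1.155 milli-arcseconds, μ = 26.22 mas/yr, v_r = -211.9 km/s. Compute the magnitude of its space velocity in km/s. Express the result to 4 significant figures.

237.7 km/s

d = 1/p = 1/0.001155″ = 865.8 pc.
μ = 26.22 mas/yr = 0.02622 ″/yr.
v_t = 4.740 μ d = 4.740 × 0.02622 × 865.8 = 107.6 km/s.
v = √(v_r² + v_t²) = √((-211.9)² + 107.6²) = √56479.4 = 237.65 km/s.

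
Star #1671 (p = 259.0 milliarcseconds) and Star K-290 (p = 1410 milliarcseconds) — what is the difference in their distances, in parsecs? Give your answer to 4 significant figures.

3.152 pc

d_A = 1/0.2590″ = 3.861 pc; d_B = 1/1.410″ = 0.70922 pc.
|d_B − d_A| = |0.70922 − 3.861| = 3.1518 pc.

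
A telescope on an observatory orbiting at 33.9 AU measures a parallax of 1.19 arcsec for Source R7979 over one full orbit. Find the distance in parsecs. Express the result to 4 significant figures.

28.49 pc

With baseline B (in AU) and parallax p (in arcsec), d = B/p parsecs.
d = 33.9 / 1.19 = 28.487 pc.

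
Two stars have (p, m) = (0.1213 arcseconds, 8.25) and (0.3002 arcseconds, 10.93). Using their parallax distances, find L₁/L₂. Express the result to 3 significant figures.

L₁/L₂ = 72.3

d₁ = 1/p₁ = 1/0.1213″ = 8.244 pc; d₂ = 1/p₂ = 1/0.3002″ = 3.3311 pc.
M₁ = m₁ − 5 log₁₀ d₁ + 5 = 8.25 − 4.5807 + 5 = 8.6693.
M₂ = 10.93 − 2.6129 + 5 = 13.3171.
L₁/L₂ = 10^(0.4(M₂ − M₁)) = 10^(0.4 × 4.6478) = 10^1.85912 = 72.297.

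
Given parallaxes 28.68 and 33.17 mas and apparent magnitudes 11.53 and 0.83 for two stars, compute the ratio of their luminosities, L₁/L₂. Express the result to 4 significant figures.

d₁ = 1/p₁ = 1/0.02868″ = 34.868 pc; d₂ = 1/p₂ = 1/0.03317″ = 30.148 pc.
M₁ = m₁ − 5 log₁₀ d₁ + 5 = 11.53 − 7.7121 + 5 = 8.8179.
M₂ = 0.83 − 7.3963 + 5 = -1.5663.
L₁/L₂ = 10^(0.4(M₂ − M₁)) = 10^(0.4 × (-10.3842)) = 10^(-4.15368) = 0.000070197.

L₁/L₂ = 7.020 × 10^-5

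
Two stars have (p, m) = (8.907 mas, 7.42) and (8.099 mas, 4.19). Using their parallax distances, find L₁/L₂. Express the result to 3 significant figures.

d₁ = 1/p₁ = 1/0.008907″ = 112.27 pc; d₂ = 1/p₂ = 1/0.008099″ = 123.47 pc.
M₁ = m₁ − 5 log₁₀ d₁ + 5 = 7.42 − 10.2513 + 5 = 2.1687.
M₂ = 4.19 − 10.4578 + 5 = -1.2678.
L₁/L₂ = 10^(0.4(M₂ − M₁)) = 10^(0.4 × (-3.4365)) = 10^(-1.37460) = 0.042209.

L₁/L₂ = 0.0422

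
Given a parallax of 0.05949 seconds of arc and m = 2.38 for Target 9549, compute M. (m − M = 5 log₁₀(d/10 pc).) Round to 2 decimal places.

d = 1/p = 1/0.05949″ = 16.81 pc.
m − M = 5 log₁₀(16.81) − 5 = 6.1278 − 5 = 1.1278.
M = m − (m − M) = 2.38 − 1.1278 = 1.25.

M = 1.25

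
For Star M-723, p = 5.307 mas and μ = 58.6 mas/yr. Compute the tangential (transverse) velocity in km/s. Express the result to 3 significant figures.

52.3 km/s

d = 1/p = 1/0.005307″ = 188.43 pc.
μ = 58.6 mas/yr = 0.0586 ″/yr.
v_t = 4.74 × μ × d = 4.74 × 0.0586 × 188.43 = 52.339 km/s.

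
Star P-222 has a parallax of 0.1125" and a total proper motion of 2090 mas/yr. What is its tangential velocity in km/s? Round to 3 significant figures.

88.1 km/s

d = 1/p = 1/0.1125″ = 8.8889 pc.
μ = 2090 mas/yr = 2.09 ″/yr.
v_t = 4.74 × μ × d = 4.74 × 2.09 × 8.8889 = 88.059 km/s.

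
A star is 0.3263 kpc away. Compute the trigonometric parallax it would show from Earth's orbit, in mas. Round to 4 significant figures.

3.065 mas

d = 0.3263 kpc = 326.3 pc.
p = 1/d = 1/326.3 = 0.0030647 arcsec.
= 0.0030647 × 1000 = 3.0647 mas.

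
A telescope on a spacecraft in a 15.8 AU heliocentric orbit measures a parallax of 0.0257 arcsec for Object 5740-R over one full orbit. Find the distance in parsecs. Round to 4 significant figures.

With baseline B (in AU) and parallax p (in arcsec), d = B/p parsecs.
d = 15.8 / 0.0257 = 614.79 pc.

614.8 pc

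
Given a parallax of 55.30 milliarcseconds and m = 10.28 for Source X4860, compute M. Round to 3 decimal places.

d = 1/p = 1/0.05530″ = 18.083 pc.
m − M = 5 log₁₀(18.083) − 5 = 6.2864 − 5 = 1.2864.
M = m − (m − M) = 10.28 − 1.2864 = 8.994.

M = 8.994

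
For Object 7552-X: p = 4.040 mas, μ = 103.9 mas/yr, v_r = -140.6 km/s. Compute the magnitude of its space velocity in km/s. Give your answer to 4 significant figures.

d = 1/p = 1/0.004040″ = 247.52 pc.
μ = 103.9 mas/yr = 0.1039 ″/yr.
v_t = 4.740 μ d = 4.740 × 0.1039 × 247.52 = 121.9 km/s.
v = √(v_r² + v_t²) = √((-140.6)² + 121.9²) = √34628 = 186.09 km/s.

186.1 km/s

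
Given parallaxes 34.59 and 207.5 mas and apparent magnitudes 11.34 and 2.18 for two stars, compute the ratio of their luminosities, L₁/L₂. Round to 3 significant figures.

L₁/L₂ = 0.00780

d₁ = 1/p₁ = 1/0.03459″ = 28.91 pc; d₂ = 1/p₂ = 1/0.2075″ = 4.8193 pc.
M₁ = m₁ − 5 log₁₀ d₁ + 5 = 11.34 − 7.3052 + 5 = 9.0348.
M₂ = 2.18 − 3.4149 + 5 = 3.7651.
L₁/L₂ = 10^(0.4(M₂ − M₁)) = 10^(0.4 × (-5.2697)) = 10^(-2.10788) = 0.0078005.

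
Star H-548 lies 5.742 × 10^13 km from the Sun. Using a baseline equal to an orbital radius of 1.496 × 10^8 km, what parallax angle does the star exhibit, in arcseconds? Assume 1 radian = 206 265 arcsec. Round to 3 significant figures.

θ ≈ B/d = (1.496 × 10^8) / (5.742 × 10^13) = 2.6054 × 10^-6 rad.
In arcseconds: 2.6054 × 10^-6 × 206265 = 0.5374″.

0.537 arcsec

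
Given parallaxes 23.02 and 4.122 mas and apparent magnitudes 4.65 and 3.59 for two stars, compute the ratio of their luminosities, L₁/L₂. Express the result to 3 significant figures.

d₁ = 1/p₁ = 1/0.02302″ = 43.44 pc; d₂ = 1/p₂ = 1/0.004122″ = 242.6 pc.
M₁ = m₁ − 5 log₁₀ d₁ + 5 = 4.65 − 8.1894 + 5 = 1.4606.
M₂ = 3.59 − 11.9245 + 5 = -3.3345.
L₁/L₂ = 10^(0.4(M₂ − M₁)) = 10^(0.4 × (-4.7951)) = 10^(-1.91804) = 0.012077.

L₁/L₂ = 0.0121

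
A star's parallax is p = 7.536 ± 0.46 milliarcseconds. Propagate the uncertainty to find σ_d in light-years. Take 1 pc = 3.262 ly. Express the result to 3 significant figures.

d = 1/p, so σ_d = σ_p / p².
σ_d = 0.000460 / (0.007536)² = 0.000460 / 0.000056791 = 8.0999 pc = 8.0999 × 3.262 ly = 26.422 ly.

26.4 ly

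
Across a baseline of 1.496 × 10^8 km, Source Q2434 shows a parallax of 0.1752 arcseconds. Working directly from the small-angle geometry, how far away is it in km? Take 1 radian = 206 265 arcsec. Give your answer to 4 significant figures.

θ = 0.1752″ = 0.1752/206265 = 8.4939 × 10^-7 rad.
d = B/θ = (1.496 × 10^8) / (8.4939 × 10^-7) = 1.7613 × 10^14 km.

1.761 × 10^14 km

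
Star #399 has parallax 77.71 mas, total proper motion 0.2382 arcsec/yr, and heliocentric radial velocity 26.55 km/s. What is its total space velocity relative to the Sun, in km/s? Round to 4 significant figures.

30.27 km/s

d = 1/p = 1/0.07771″ = 12.868 pc.
v_t = 4.740 μ d = 4.740 × 0.2382 × 12.868 = 14.529 km/s.
v = √(v_r² + v_t²) = √(26.55² + 14.529²) = √915.994 = 30.265 km/s.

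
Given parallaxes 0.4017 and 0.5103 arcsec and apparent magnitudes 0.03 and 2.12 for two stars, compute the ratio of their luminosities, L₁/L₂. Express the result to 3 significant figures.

d₁ = 1/p₁ = 1/0.4017″ = 2.4894 pc; d₂ = 1/p₂ = 1/0.5103″ = 1.9596 pc.
M₁ = m₁ − 5 log₁₀ d₁ + 5 = 0.03 − 1.9805 + 5 = 3.0495.
M₂ = 2.12 − 1.4608 + 5 = 5.6592.
L₁/L₂ = 10^(0.4(M₂ − M₁)) = 10^(0.4 × 2.6097) = 10^1.04388 = 11.063.

L₁/L₂ = 11.1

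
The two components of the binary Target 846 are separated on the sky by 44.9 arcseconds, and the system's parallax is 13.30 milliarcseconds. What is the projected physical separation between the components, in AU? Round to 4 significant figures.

3376 AU

d = 1/p = 1/0.01330″ = 75.188 pc.
At distance d (pc), an angle of θ arcsec spans θ·d AU: s = 44.9 × 75.188 = 3375.9 AU.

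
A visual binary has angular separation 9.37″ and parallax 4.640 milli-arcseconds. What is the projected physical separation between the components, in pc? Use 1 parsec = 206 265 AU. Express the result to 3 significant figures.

0.00979 pc

d = 1/p = 1/0.004640″ = 215.52 pc.
At distance d (pc), an angle of θ arcsec spans θ·d AU: s = 9.37 × 215.52 = 2019.4 AU.
= 2019.4 / 206265 = 0.0097903 pc.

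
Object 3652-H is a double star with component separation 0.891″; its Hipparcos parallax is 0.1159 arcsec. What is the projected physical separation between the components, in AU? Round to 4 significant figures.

7.688 AU

d = 1/p = 1/0.1159″ = 8.6281 pc.
At distance d (pc), an angle of θ arcsec spans θ·d AU: s = 0.891 × 8.6281 = 7.6876 AU.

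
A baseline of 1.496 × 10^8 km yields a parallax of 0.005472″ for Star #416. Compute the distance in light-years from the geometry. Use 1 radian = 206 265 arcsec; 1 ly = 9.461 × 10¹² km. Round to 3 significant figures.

596 ly

θ = 0.005472″ = 0.005472/206265 = 2.6529 × 10^-8 rad.
d = B/θ = (1.496 × 10^8) / (2.6529 × 10^-8) = 5.6391 × 10^15 km = (5.6391 × 10^15) / (9.461 × 10^12) ly = 596.04 ly.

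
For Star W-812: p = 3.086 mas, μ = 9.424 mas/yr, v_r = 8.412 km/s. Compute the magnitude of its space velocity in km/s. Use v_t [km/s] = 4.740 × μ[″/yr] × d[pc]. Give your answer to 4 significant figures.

d = 1/p = 1/0.003086″ = 324.04 pc.
μ = 9.424 mas/yr = 0.009424 ″/yr.
v_t = 4.740 μ d = 4.740 × 0.009424 × 324.04 = 14.475 km/s.
v = √(v_r² + v_t²) = √(8.412² + 14.475²) = √280.287 = 16.742 km/s.

16.74 km/s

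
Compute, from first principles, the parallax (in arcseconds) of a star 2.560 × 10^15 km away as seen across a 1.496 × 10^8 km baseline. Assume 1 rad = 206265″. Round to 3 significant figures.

0.0121 arcsec

θ ≈ B/d = (1.496 × 10^8) / (2.560 × 10^15) = 5.8438 × 10^-8 rad.
In arcseconds: 5.8438 × 10^-8 × 206265 = 0.012054″.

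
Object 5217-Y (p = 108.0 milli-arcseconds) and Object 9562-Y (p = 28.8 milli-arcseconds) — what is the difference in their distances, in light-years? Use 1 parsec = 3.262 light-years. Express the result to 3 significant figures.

d_A = 1/0.1080″ = 9.2593 pc; d_B = 1/0.02880″ = 34.722 pc.
|d_B − d_A| = |34.722 − 9.2593| = 25.463 pc = 25.463 × 3.262 ly = 83.06 ly.

83.1 ly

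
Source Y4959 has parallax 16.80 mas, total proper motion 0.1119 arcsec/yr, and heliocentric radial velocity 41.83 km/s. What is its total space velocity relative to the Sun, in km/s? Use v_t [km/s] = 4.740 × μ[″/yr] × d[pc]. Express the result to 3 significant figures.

d = 1/p = 1/0.01680″ = 59.524 pc.
v_t = 4.740 μ d = 4.740 × 0.1119 × 59.524 = 31.572 km/s.
v = √(v_r² + v_t²) = √(41.83² + 31.572²) = √2746.54 = 52.407 km/s.

52.4 km/s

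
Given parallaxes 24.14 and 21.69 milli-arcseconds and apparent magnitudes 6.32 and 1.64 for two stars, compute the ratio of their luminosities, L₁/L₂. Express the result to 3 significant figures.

L₁/L₂ = 0.0108

d₁ = 1/p₁ = 1/0.02414″ = 41.425 pc; d₂ = 1/p₂ = 1/0.02169″ = 46.104 pc.
M₁ = m₁ − 5 log₁₀ d₁ + 5 = 6.32 − 8.0863 + 5 = 3.2337.
M₂ = 1.64 − 8.3187 + 5 = -1.6787.
L₁/L₂ = 10^(0.4(M₂ − M₁)) = 10^(0.4 × (-4.9124)) = 10^(-1.96496) = 0.01084.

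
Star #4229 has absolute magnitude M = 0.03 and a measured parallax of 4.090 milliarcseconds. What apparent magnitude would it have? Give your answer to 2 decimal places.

d = 1/p = 1/0.004090″ = 244.5 pc.
m − M = 5 log₁₀ d − 5 = 5 log₁₀(244.5) − 5 = 11.9414 − 5 = 6.9414.
m = M + (m − M) = 0.03 + 6.9414 = 6.97.

m = 6.97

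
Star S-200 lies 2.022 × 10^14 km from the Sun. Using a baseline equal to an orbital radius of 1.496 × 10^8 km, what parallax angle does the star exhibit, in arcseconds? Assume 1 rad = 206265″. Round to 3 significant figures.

0.153 arcsec

θ ≈ B/d = (1.496 × 10^8) / (2.022 × 10^14) = 7.3986 × 10^-7 rad.
In arcseconds: 7.3986 × 10^-7 × 206265 = 0.15261″.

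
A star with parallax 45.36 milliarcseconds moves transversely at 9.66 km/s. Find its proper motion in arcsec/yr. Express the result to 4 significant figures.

d = 1/p = 1/0.04536″ = 22.046 pc.
μ = v_t / (4.74 d) = 9.66 / (4.74 × 22.046) = 9.66 / 104.5 = 0.09244 ″/yr.

0.09244 arcsec/yr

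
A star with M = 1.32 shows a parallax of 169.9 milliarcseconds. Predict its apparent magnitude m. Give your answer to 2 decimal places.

d = 1/p = 1/0.1699″ = 5.8858 pc.
m − M = 5 log₁₀ d − 5 = 5 log₁₀(5.8858) − 5 = 3.8490 − 5 = -1.1510.
m = M + (m − M) = 1.32 + (-1.1510) = 0.17.

m = 0.17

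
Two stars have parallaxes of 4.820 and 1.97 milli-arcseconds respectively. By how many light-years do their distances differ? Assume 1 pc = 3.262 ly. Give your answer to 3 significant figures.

d_A = 1/0.004820″ = 207.47 pc; d_B = 1/0.001970″ = 507.61 pc.
|d_B − d_A| = |507.61 − 207.47| = 300.14 pc = 300.14 × 3.262 ly = 979.06 ly.

979 ly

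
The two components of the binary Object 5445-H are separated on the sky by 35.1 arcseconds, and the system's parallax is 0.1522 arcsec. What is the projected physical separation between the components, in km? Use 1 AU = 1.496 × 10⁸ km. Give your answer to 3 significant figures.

3.45 × 10^10 km

d = 1/p = 1/0.1522″ = 6.5703 pc.
At distance d (pc), an angle of θ arcsec spans θ·d AU: s = 35.1 × 6.5703 = 230.62 AU.
= 230.62 × 1.496 × 10⁸ km = 3.4501 × 10^10 km.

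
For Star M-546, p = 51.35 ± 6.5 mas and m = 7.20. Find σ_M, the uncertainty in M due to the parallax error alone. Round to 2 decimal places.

M = m − 5 log₁₀ d + 5 = m + 5 log₁₀ p + 5, so ∂M/∂p = 5/(p ln 10).
σ_M = (5/ln 10) · (σ_p/p) = 2.1715 × 6.5/51.35 = 2.1715 × 0.12658 = 0.27487.

σ_M = 0.27 mag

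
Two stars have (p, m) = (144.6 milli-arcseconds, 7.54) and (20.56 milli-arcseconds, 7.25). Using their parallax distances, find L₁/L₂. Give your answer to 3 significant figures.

d₁ = 1/p₁ = 1/0.1446″ = 6.9156 pc; d₂ = 1/p₂ = 1/0.02056″ = 48.638 pc.
M₁ = m₁ − 5 log₁₀ d₁ + 5 = 7.54 − 4.1991 + 5 = 8.3409.
M₂ = 7.25 − 8.4349 + 5 = 3.8151.
L₁/L₂ = 10^(0.4(M₂ − M₁)) = 10^(0.4 × (-4.5258)) = 10^(-1.81032) = 0.015477.

L₁/L₂ = 0.0155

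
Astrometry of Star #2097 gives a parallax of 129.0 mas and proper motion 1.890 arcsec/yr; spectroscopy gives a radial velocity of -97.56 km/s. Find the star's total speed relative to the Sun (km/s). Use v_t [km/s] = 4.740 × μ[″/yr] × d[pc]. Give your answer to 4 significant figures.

119.8 km/s

d = 1/p = 1/0.1290″ = 7.7519 pc.
v_t = 4.740 μ d = 4.740 × 1.890 × 7.7519 = 69.446 km/s.
v = √(v_r² + v_t²) = √((-97.56)² + 69.446²) = √14340.7 = 119.75 km/s.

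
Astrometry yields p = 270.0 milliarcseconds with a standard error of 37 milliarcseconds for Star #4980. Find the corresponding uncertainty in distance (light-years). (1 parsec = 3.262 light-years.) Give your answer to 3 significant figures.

d = 1/p, so σ_d = σ_p / p².
σ_d = 0.0370 / (0.2700)² = 0.0370 / 0.0729 = 0.50754 pc = 0.50754 × 3.262 ly = 1.6556 ly.

1.66 ly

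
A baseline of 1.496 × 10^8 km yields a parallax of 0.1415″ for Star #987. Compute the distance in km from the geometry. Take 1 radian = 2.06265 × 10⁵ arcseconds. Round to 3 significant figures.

2.18 × 10^14 km

θ = 0.1415″ = 0.1415/206265 = 6.8601 × 10^-7 rad.
d = B/θ = (1.496 × 10^8) / (6.8601 × 10^-7) = 2.1807 × 10^14 km.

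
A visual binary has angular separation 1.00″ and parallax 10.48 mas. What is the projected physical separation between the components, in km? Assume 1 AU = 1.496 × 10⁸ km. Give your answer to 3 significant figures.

d = 1/p = 1/0.01048″ = 95.42 pc.
At distance d (pc), an angle of θ arcsec spans θ·d AU: s = 1.00 × 95.42 = 95.42 AU.
= 95.42 × 1.496 × 10⁸ km = 1.4275 × 10^10 km.

1.43 × 10^10 km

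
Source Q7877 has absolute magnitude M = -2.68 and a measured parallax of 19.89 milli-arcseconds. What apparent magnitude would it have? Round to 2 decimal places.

d = 1/p = 1/0.01989″ = 50.277 pc.
m − M = 5 log₁₀ d − 5 = 5 log₁₀(50.277) − 5 = 8.5068 − 5 = 3.5068.
m = M + (m − M) = -2.68 + 3.5068 = 0.83.

m = 0.83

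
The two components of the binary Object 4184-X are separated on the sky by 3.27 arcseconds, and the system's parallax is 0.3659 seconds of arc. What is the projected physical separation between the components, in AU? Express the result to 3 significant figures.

d = 1/p = 1/0.3659″ = 2.733 pc.
At distance d (pc), an angle of θ arcsec spans θ·d AU: s = 3.27 × 2.733 = 8.9369 AU.

8.94 AU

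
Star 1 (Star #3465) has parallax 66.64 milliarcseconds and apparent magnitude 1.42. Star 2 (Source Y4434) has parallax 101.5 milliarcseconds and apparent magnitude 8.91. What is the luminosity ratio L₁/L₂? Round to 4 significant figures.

L₁/L₂ = 2299

d₁ = 1/p₁ = 1/0.06664″ = 15.006 pc; d₂ = 1/p₂ = 1/0.1015″ = 9.8522 pc.
M₁ = m₁ − 5 log₁₀ d₁ + 5 = 1.42 − 5.8813 + 5 = 0.5387.
M₂ = 8.91 − 4.9677 + 5 = 8.9423.
L₁/L₂ = 10^(0.4(M₂ − M₁)) = 10^(0.4 × 8.4036) = 10^3.36144 = 2298.5.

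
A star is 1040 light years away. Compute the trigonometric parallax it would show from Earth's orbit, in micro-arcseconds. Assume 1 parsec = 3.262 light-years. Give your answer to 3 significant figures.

3140 μas

d = 1040 ly ÷ 3.262 = 318.82 pc.
p = 1/d = 1/318.82 = 0.0031366 arcsec.
= 0.0031366 × 10⁶ = 3136.6 μas.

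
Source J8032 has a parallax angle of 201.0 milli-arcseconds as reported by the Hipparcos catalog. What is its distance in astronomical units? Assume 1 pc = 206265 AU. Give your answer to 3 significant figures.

p = 201.0 milli-arcseconds = 0.2010 arcsec.
d = 1/p = 1/0.2010 = 4.9751 pc.
In AU: 4.9751 × 206265 = 1.0262 × 10^6 AU.

1.03 × 10^6 AU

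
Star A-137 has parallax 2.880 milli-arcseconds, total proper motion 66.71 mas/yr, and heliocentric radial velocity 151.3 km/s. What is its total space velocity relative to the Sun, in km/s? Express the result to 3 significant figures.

187 km/s

d = 1/p = 1/0.002880″ = 347.22 pc.
μ = 66.71 mas/yr = 0.06671 ″/yr.
v_t = 4.740 μ d = 4.740 × 0.06671 × 347.22 = 109.79 km/s.
v = √(v_r² + v_t²) = √(151.3² + 109.79²) = √34945.5 = 186.94 km/s.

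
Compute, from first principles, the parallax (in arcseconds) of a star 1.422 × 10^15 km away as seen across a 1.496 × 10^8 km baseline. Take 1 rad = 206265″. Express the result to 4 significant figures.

0.02170 arcsec

θ ≈ B/d = (1.496 × 10^8) / (1.422 × 10^15) = 1.0520 × 10^-7 rad.
In arcseconds: 1.0520 × 10^-7 × 206265 = 0.021699″.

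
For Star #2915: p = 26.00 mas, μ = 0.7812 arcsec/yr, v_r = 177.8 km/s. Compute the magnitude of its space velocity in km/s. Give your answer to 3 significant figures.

228 km/s

d = 1/p = 1/0.02600″ = 38.462 pc.
v_t = 4.740 μ d = 4.740 × 0.7812 × 38.462 = 142.42 km/s.
v = √(v_r² + v_t²) = √(177.8² + 142.42²) = √51896.3 = 227.81 km/s.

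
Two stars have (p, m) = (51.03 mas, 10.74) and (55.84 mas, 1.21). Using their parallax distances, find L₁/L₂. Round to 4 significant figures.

d₁ = 1/p₁ = 1/0.05103″ = 19.596 pc; d₂ = 1/p₂ = 1/0.05584″ = 17.908 pc.
M₁ = m₁ − 5 log₁₀ d₁ + 5 = 10.74 − 6.4608 + 5 = 9.2792.
M₂ = 1.21 − 6.2652 + 5 = -0.0552.
L₁/L₂ = 10^(0.4(M₂ − M₁)) = 10^(0.4 × (-9.3344)) = 10^(-3.73376) = 0.0001846.

L₁/L₂ = 0.0001846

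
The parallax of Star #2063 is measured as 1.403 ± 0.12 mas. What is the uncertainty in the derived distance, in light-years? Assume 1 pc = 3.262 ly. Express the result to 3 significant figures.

199 ly

d = 1/p, so σ_d = σ_p / p².
σ_d = 0.000120 / (0.001403)² = 0.000120 / 0.0000019684 = 60.963 pc = 60.963 × 3.262 ly = 198.86 ly.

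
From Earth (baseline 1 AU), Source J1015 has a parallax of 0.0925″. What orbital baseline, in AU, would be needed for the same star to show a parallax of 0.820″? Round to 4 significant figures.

Parallax scales linearly with baseline: p ∝ B, so B = p_target / p_Earth × 1 AU.
B = 0.820 / 0.0925 = 8.8649 AU.

8.865 AU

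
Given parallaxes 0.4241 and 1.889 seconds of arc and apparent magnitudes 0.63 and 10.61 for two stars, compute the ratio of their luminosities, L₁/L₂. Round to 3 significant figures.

L₁/L₂ = 195000

d₁ = 1/p₁ = 1/0.4241″ = 2.3579 pc; d₂ = 1/p₂ = 1/1.889″ = 0.52938 pc.
M₁ = m₁ − 5 log₁₀ d₁ + 5 = 0.63 − 1.8626 + 5 = 3.7674.
M₂ = 10.61 − (-1.3812) + 5 = 16.9912.
L₁/L₂ = 10^(0.4(M₂ − M₁)) = 10^(0.4 × 13.2238) = 10^5.28952 = 1.9477 × 10^5.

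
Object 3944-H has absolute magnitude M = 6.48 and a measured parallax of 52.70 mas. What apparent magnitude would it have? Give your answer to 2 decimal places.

d = 1/p = 1/0.05270″ = 18.975 pc.
m − M = 5 log₁₀ d − 5 = 5 log₁₀(18.975) − 5 = 6.3909 − 5 = 1.3909.
m = M + (m − M) = 6.48 + 1.3909 = 7.87.

m = 7.87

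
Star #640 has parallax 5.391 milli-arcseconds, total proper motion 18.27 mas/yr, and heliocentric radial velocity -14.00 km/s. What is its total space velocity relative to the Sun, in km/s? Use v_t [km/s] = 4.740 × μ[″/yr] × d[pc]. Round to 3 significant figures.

21.3 km/s

d = 1/p = 1/0.005391″ = 185.49 pc.
μ = 18.27 mas/yr = 0.01827 ″/yr.
v_t = 4.740 μ d = 4.740 × 0.01827 × 185.49 = 16.063 km/s.
v = √(v_r² + v_t²) = √((-14.00)² + 16.063²) = √454.02 = 21.308 km/s.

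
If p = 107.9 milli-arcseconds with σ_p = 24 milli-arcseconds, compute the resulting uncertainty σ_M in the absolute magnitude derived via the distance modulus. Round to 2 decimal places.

σ_M = 0.48 mag

M = m − 5 log₁₀ d + 5 = m + 5 log₁₀ p + 5, so ∂M/∂p = 5/(p ln 10).
σ_M = (5/ln 10) · (σ_p/p) = 2.1715 × 24/107.9 = 2.1715 × 0.22243 = 0.48301.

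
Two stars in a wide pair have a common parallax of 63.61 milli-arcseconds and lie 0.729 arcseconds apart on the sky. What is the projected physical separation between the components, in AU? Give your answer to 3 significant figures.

d = 1/p = 1/0.06361″ = 15.721 pc.
At distance d (pc), an angle of θ arcsec spans θ·d AU: s = 0.729 × 15.721 = 11.461 AU.

11.5 AU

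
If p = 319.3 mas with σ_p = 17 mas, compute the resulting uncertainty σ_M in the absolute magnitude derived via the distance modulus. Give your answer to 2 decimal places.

σ_M = 0.12 mag

M = m − 5 log₁₀ d + 5 = m + 5 log₁₀ p + 5, so ∂M/∂p = 5/(p ln 10).
σ_M = (5/ln 10) · (σ_p/p) = 2.1715 × 17/319.3 = 2.1715 × 0.053241 = 0.11561.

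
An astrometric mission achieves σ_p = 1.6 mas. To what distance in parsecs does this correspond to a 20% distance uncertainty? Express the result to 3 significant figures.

125 pc

σ_d/d = σ_p/p, so the condition is σ_p/p ≤ 0.20, i.e. p ≥ σ_p/0.20.
p_min = 1.6/0.20 = 8 mas = 0.008 arcsec.
d_max = 1/p_min = 1/0.008 = 125 pc.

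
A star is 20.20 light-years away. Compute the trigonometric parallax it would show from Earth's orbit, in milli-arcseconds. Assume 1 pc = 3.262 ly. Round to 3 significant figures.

d = 20.20 ly ÷ 3.262 = 6.1925 pc.
p = 1/d = 1/6.1925 = 0.16149 arcsec.
= 0.16149 × 1000 = 161.49 mas.

161 mas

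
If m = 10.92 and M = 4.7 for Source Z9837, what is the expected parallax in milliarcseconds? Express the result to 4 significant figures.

m − M = 10.92 − 4.7 = 6.22.
d = 10^((m−M)/5 + 1) = 10^2.244 = 175.39 pc.
p = 1/d = 1/175.39 = 0.0057016 arcsec = 5.7016 mas.

5.702 mas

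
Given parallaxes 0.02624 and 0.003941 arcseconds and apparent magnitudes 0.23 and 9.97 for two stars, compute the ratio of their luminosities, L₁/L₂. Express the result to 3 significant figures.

d₁ = 1/p₁ = 1/0.02624″ = 38.11 pc; d₂ = 1/p₂ = 1/0.003941″ = 253.74 pc.
M₁ = m₁ − 5 log₁₀ d₁ + 5 = 0.23 − 7.9052 + 5 = -2.6752.
M₂ = 9.97 − 12.0219 + 5 = 2.9481.
L₁/L₂ = 10^(0.4(M₂ − M₁)) = 10^(0.4 × 5.6233) = 10^2.24932 = 177.55.

L₁/L₂ = 178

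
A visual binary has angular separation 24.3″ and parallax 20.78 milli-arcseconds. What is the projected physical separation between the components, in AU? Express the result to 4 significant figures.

d = 1/p = 1/0.02078″ = 48.123 pc.
At distance d (pc), an angle of θ arcsec spans θ·d AU: s = 24.3 × 48.123 = 1169.4 AU.

1169 AU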